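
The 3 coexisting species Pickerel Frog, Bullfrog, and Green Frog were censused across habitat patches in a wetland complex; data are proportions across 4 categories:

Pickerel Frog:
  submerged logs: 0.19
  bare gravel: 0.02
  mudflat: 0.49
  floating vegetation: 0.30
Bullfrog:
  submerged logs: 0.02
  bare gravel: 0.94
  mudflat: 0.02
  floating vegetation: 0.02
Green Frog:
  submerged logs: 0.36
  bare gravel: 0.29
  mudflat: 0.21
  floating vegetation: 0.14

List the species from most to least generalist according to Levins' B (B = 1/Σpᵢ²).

Green Frog > Pickerel Frog > Bullfrog

Σp_Pickᵢ² = 0.19² + 0.02² + 0.49² + 0.30² = 0.0361 + 0.0004 + 0.2401 + 0.0900 = 0.3666
B_Pick = 1 / 0.3666 = 2.7278
Σp_Bullᵢ² = 0.02² + 0.94² + 0.02² + 0.02² = 0.0004 + 0.8836 + 0.0004 + 0.0004 = 0.8848
B_Bull = 1 / 0.8848 = 1.1302
Σp_Greeᵢ² = 0.36² + 0.29² + 0.21² + 0.14² = 0.1296 + 0.0841 + 0.0441 + 0.0196 = 0.2774
B_Gree = 1 / 0.2774 = 3.6049
Ranking by B (broadest → narrowest): Green Frog (3.60) > Pickerel Frog (2.73) > Bullfrog (1.13)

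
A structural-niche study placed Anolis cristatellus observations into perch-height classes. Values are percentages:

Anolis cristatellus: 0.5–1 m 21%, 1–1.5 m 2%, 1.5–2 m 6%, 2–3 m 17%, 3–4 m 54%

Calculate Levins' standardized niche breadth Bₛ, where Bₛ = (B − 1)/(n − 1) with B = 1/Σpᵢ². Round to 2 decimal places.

0.43

Convert percentages to proportions (divide by 100).
Σpᵢ² = 0.21² + 0.02² + 0.06² + 0.17² + 0.54² = 0.0441 + 0.0004 + 0.0036 + 0.0289 + 0.2916 = 0.3686
B = 1 / 0.3686 = 2.7130
Bₛ = (B − 1)/(n − 1) = (2.7130 − 1)/(5 − 1) = 1.7130/4 = 0.4283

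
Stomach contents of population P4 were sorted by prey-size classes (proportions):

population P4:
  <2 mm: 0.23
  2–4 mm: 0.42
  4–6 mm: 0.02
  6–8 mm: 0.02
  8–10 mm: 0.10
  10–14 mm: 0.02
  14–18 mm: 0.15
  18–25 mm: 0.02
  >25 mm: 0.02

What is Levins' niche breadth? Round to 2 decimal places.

Σpᵢ² = 0.23² + 0.42² + 0.02² + 0.02² + 0.10² + 0.02² + 0.15² + 0.02² + 0.02² = 0.0529 + 0.1764 + 0.0004 + 0.0004 + 0.0100 + 0.0004 + 0.0225 + 0.0004 + 0.0004 = 0.2638
B = 1 / 0.2638 = 3.7908

3.79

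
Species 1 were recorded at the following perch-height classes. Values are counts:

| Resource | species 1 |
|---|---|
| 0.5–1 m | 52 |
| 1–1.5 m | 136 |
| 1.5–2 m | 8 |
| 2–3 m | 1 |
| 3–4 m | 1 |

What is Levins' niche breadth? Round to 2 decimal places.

Proportions for species 1 (n=198): 52/198=0.2626, 136/198=0.6869, 8/198=0.0404, 1/198=0.0051, 1/198=0.0051
Σpᵢ² = 0.2626² + 0.6869² + 0.0404² + 0.0051² + 0.0051² = 0.068959 + 0.471832 + 0.001632 + 0.000026 + 0.000026 = 0.542475
B = 1 / 0.542475 = 1.8434

1.84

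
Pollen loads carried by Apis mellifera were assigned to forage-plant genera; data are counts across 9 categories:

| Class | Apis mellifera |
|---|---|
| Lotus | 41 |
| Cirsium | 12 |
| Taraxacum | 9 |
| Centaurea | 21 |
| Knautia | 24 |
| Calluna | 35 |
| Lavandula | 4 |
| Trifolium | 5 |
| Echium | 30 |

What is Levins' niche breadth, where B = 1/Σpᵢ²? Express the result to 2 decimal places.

Proportions for Apis mellifera (n=181): 41/181=0.2265, 12/181=0.0663, 9/181=0.0497, 21/181=0.1160, 24/181=0.1326, 35/181=0.1934, 4/181=0.0221, 5/181=0.0276, 30/181=0.1657
Σpᵢ² = 0.2265² + 0.0663² + 0.0497² + 0.1160² + 0.1326² + 0.1934² + 0.0221² + 0.0276² + 0.1657² = 0.051302 + 0.004396 + 0.002470 + 0.013456 + 0.017583 + 0.037404 + 0.000488 + 0.000762 + 0.027456 = 0.155317
B = 1 / 0.155317 = 6.4384

6.44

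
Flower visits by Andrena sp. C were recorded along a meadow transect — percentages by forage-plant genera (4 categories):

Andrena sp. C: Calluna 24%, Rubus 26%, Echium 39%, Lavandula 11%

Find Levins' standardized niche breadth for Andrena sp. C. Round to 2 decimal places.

0.82

Convert percentages to proportions (divide by 100).
Σpᵢ² = 0.24² + 0.26² + 0.39² + 0.11² = 0.0576 + 0.0676 + 0.1521 + 0.0121 = 0.2894
B = 1 / 0.2894 = 3.4554
Bₛ = (B − 1)/(n − 1) = (3.4554 − 1)/(4 − 1) = 2.4554/3 = 0.8185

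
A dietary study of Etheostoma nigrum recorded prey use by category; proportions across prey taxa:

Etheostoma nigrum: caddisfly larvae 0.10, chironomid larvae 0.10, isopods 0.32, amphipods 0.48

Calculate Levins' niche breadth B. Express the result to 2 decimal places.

2.83

Σpᵢ² = 0.10² + 0.10² + 0.32² + 0.48² = 0.0100 + 0.0100 + 0.1024 + 0.2304 = 0.3528
B = 1 / 0.3528 = 2.8345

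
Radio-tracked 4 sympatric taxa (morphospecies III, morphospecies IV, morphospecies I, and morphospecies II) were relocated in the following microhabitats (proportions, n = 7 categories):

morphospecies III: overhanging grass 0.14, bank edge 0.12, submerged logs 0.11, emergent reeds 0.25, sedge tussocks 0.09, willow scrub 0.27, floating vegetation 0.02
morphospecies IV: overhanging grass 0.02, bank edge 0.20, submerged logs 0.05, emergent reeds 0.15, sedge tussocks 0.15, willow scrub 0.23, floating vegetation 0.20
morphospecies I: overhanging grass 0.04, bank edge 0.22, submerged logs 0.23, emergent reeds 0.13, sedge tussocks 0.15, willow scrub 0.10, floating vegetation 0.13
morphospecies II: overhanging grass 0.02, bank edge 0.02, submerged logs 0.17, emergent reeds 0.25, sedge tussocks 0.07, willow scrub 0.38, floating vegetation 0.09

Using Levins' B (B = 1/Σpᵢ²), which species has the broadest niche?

Σp_IIIᵢ² = 0.14² + 0.12² + 0.11² + 0.25² + 0.09² + 0.27² + 0.02² = 0.0196 + 0.0144 + 0.0121 + 0.0625 + 0.0081 + 0.0729 + 0.0004 = 0.1900
B_III = 1 / 0.1900 = 5.2632
Σp_IVᵢ² = 0.02² + 0.20² + 0.05² + 0.15² + 0.15² + 0.23² + 0.20² = 0.0004 + 0.0400 + 0.0025 + 0.0225 + 0.0225 + 0.0529 + 0.0400 = 0.1808
B_IV = 1 / 0.1808 = 5.5310
Σp_Iᵢ² = 0.04² + 0.22² + 0.23² + 0.13² + 0.15² + 0.10² + 0.13² = 0.0016 + 0.0484 + 0.0529 + 0.0169 + 0.0225 + 0.0100 + 0.0169 = 0.1692
B_I = 1 / 0.1692 = 5.9102
Σp_IIᵢ² = 0.02² + 0.02² + 0.17² + 0.25² + 0.07² + 0.38² + 0.09² = 0.0004 + 0.0004 + 0.0289 + 0.0625 + 0.0049 + 0.1444 + 0.0081 = 0.2496
B_II = 1 / 0.2496 = 4.0064
Highest B → broadest niche (most generalist): morphospecies I (B = 5.91).

morphospecies I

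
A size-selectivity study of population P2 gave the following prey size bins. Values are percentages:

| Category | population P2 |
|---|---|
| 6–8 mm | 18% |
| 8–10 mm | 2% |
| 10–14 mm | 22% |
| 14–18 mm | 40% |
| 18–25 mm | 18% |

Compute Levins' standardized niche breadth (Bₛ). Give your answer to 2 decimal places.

Convert percentages to proportions (divide by 100).
Σpᵢ² = 0.18² + 0.02² + 0.22² + 0.40² + 0.18² = 0.0324 + 0.0004 + 0.0484 + 0.1600 + 0.0324 = 0.2736
B = 1 / 0.2736 = 3.6550
Bₛ = (B − 1)/(n − 1) = (3.6550 − 1)/(5 − 1) = 2.6550/4 = 0.6638

0.66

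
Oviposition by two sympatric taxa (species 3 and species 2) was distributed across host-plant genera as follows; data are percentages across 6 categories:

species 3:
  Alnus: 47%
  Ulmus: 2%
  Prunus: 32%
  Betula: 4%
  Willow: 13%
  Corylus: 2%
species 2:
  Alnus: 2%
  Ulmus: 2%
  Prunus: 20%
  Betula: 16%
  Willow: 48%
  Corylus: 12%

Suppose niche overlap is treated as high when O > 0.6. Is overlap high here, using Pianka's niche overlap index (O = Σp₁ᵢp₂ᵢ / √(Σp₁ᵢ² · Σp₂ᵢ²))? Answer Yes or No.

Convert percentages to proportions (divide by 100).
Σ p₁ᵢp₂ᵢ = 0.0094 + 0.0004 + 0.0640 + 0.0064 + 0.0624 + 0.0024 = 0.1450
Σp_1ᵢ² = 0.47² + 0.02² + 0.32² + 0.04² + 0.13² + 0.02² = 0.2209 + 0.0004 + 0.1024 + 0.0016 + 0.0169 + 0.0004 = 0.3426
Σp_2ᵢ² = 0.02² + 0.02² + 0.20² + 0.16² + 0.48² + 0.12² = 0.0004 + 0.0004 + 0.0400 + 0.0256 + 0.2304 + 0.0144 = 0.3112
O = 0.1450 / √(0.3426 × 0.3112) = 0.1450 / 0.32652 = 0.4441
O = 0.4441 < 0.6 → No.

No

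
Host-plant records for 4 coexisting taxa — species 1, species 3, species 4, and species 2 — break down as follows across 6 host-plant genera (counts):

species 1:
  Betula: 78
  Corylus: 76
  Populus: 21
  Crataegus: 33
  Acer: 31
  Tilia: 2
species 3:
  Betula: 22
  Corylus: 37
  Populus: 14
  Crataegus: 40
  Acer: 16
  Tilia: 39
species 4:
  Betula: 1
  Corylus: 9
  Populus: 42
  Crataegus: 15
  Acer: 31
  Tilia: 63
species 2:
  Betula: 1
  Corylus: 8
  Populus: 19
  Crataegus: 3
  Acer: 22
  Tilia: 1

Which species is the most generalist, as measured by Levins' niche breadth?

Proportions for species 1 (n=241): 78/241=0.3237, 76/241=0.3154, 21/241=0.0871, 33/241=0.1369, 31/241=0.1286, 2/241=0.0083
Proportions for species 3 (n=168): 22/168=0.1310, 37/168=0.2202, 14/168=0.0833, 40/168=0.2381, 16/168=0.0952, 39/168=0.2321
Proportions for species 4 (n=161): 1/161=0.0062, 9/161=0.0559, 42/161=0.2609, 15/161=0.0932, 31/161=0.1925, 63/161=0.3913
Proportions for species 2 (n=54): 1/54=0.0185, 8/54=0.1481, 19/54=0.3519, 3/54=0.0556, 22/54=0.4074, 1/54=0.0185
Σp_1ᵢ² = 0.3237² + 0.3154² + 0.0871² + 0.1369² + 0.1286² + 0.0083² = 0.104782 + 0.099477 + 0.007586 + 0.018742 + 0.016538 + 0.000069 = 0.247194
B_1 = 1 / 0.247194 = 4.0454
Σp_3ᵢ² = 0.1310² + 0.2202² + 0.0833² + 0.2381² + 0.0952² + 0.2321² = 0.017161 + 0.048488 + 0.006939 + 0.056692 + 0.009063 + 0.053870 = 0.192213
B_3 = 1 / 0.192213 = 5.2026
Σp_4ᵢ² = 0.0062² + 0.0559² + 0.2609² + 0.0932² + 0.1925² + 0.3913² = 0.000038 + 0.003125 + 0.068069 + 0.008686 + 0.037056 + 0.153116 = 0.270090
B_4 = 1 / 0.270090 = 3.7025
Σp_2ᵢ² = 0.0185² + 0.1481² + 0.3519² + 0.0556² + 0.4074² + 0.0185² = 0.000342 + 0.021934 + 0.123834 + 0.003091 + 0.165975 + 0.000342 = 0.315518
B_2 = 1 / 0.315518 = 3.1694
Highest B → broadest niche (most generalist): species 3 (B = 5.20).

species 3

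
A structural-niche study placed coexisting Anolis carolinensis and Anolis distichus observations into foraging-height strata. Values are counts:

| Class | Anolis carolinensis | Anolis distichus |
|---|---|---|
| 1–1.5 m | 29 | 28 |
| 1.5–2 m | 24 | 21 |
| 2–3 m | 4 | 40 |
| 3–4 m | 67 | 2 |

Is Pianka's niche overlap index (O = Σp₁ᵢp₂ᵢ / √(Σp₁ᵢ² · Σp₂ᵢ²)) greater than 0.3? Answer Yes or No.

Yes

Proportions for Anolis carolinensis (n=124): 29/124=0.2339, 24/124=0.1935, 4/124=0.0323, 67/124=0.5403
Proportions for Anolis distichus (n=91): 28/91=0.3077, 21/91=0.2308, 40/91=0.4396, 2/91=0.0220
Σ p₁ᵢp₂ᵢ = 0.071971 + 0.044660 + 0.014199 + 0.011887 = 0.142717
Σp_1ᵢ² = 0.2339² + 0.1935² + 0.0323² + 0.5403² = 0.054709 + 0.037442 + 0.001043 + 0.291924 = 0.385118
Σp_2ᵢ² = 0.3077² + 0.2308² + 0.4396² + 0.0220² = 0.094679 + 0.053269 + 0.193248 + 0.000484 = 0.341680
O = 0.142717 / √(0.385118 × 0.341680) = 0.142717 / 0.3627494 = 0.3934
O = 0.3934 > 0.3 → Yes.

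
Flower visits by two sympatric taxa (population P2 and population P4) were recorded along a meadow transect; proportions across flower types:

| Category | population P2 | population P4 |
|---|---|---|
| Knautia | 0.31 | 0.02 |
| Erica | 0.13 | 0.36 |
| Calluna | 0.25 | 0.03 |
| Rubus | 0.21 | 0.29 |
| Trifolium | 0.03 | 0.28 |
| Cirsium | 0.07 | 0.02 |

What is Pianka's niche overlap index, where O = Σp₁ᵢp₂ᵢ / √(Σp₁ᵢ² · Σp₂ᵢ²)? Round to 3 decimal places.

Σ p₁ᵢp₂ᵢ = 0.0062 + 0.0468 + 0.0075 + 0.0609 + 0.0084 + 0.0014 = 0.1312
Σp_1ᵢ² = 0.31² + 0.13² + 0.25² + 0.21² + 0.03² + 0.07² = 0.0961 + 0.0169 + 0.0625 + 0.0441 + 0.0009 + 0.0049 = 0.2254
Σp_2ᵢ² = 0.02² + 0.36² + 0.03² + 0.29² + 0.28² + 0.02² = 0.0004 + 0.1296 + 0.0009 + 0.0841 + 0.0784 + 0.0004 = 0.2938
O = 0.1312 / √(0.2254 × 0.2938) = 0.1312 / 0.257337 = 0.50984

0.510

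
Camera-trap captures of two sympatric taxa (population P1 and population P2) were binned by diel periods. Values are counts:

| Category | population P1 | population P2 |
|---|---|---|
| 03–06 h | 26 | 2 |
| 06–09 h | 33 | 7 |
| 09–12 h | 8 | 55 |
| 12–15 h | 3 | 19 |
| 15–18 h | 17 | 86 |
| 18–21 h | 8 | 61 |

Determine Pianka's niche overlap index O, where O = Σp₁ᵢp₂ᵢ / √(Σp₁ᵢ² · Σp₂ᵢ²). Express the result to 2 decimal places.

Proportions for population P1 (n=95): 26/95=0.2737, 33/95=0.3474, 8/95=0.0842, 3/95=0.0316, 17/95=0.1789, 8/95=0.0842
Proportions for population P2 (n=230): 2/230=0.0087, 7/230=0.0304, 55/230=0.2391, 19/230=0.0826, 86/230=0.3739, 61/230=0.2652
Σ p₁ᵢp₂ᵢ = 0.002381 + 0.010561 + 0.020132 + 0.002610 + 0.066891 + 0.022330 = 0.124905
Σp_1ᵢ² = 0.2737² + 0.3474² + 0.0842² + 0.0316² + 0.1789² + 0.0842² = 0.074912 + 0.120687 + 0.007090 + 0.000999 + 0.032005 + 0.007090 = 0.242783
Σp_2ᵢ² = 0.0087² + 0.0304² + 0.2391² + 0.0826² + 0.3739² + 0.2652² = 0.000076 + 0.000924 + 0.057169 + 0.006823 + 0.139801 + 0.070331 = 0.275124
O = 0.124905 / √(0.242783 × 0.275124) = 0.124905 / 0.2584481 = 0.4833

0.48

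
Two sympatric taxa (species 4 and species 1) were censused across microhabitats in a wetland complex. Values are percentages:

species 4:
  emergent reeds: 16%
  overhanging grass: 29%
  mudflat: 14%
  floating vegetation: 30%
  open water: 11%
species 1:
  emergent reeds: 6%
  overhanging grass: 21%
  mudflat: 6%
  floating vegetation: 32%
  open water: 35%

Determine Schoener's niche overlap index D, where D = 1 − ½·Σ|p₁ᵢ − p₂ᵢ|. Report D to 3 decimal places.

0.740

Convert percentages to proportions (divide by 100).
Σ|p₁ᵢ − p₂ᵢ| = 0.10 + 0.08 + 0.08 + 0.02 + 0.24 = 0.52
D = 1 − ½ × 0.52 = 1 − 0.260 = 0.74000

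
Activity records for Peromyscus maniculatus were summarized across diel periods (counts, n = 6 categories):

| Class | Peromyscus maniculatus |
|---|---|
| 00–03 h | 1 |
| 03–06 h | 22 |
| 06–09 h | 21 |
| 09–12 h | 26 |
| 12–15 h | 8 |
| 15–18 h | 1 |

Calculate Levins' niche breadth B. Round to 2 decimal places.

Proportions for Peromyscus maniculatus (n=79): 1/79=0.0127, 22/79=0.2785, 21/79=0.2658, 26/79=0.3291, 8/79=0.1013, 1/79=0.0127
Σpᵢ² = 0.0127² + 0.2785² + 0.2658² + 0.3291² + 0.1013² + 0.0127² = 0.000161 + 0.077562 + 0.070650 + 0.108307 + 0.010262 + 0.000161 = 0.267103
B = 1 / 0.267103 = 3.7439

3.74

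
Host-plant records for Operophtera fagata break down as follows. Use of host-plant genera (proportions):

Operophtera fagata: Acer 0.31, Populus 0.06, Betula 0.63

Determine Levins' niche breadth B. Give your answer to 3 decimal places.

Σpᵢ² = 0.31² + 0.06² + 0.63² = 0.0961 + 0.0036 + 0.3969 = 0.4966
B = 1 / 0.4966 = 2.01369

2.014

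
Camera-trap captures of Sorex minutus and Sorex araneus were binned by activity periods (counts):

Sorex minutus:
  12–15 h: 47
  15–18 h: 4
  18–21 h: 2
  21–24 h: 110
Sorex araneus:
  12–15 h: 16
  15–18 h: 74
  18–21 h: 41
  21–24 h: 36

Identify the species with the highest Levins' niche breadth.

Sorex araneus

Proportions for Sorex minutus (n=163): 47/163=0.2883, 4/163=0.0245, 2/163=0.0123, 110/163=0.6748
Proportions for Sorex araneus (n=167): 16/167=0.0958, 74/167=0.4431, 41/167=0.2455, 36/167=0.2156
Σp_minuᵢ² = 0.2883² + 0.0245² + 0.0123² + 0.6748² = 0.083117 + 0.000600 + 0.000151 + 0.455355 = 0.539223
B_minu = 1 / 0.539223 = 1.8545
Σp_aranᵢ² = 0.0958² + 0.4431² + 0.2455² + 0.2156² = 0.009178 + 0.196338 + 0.060270 + 0.046483 = 0.312269
B_aran = 1 / 0.312269 = 3.2024
Highest B → broadest niche (most generalist): Sorex araneus (B = 3.20).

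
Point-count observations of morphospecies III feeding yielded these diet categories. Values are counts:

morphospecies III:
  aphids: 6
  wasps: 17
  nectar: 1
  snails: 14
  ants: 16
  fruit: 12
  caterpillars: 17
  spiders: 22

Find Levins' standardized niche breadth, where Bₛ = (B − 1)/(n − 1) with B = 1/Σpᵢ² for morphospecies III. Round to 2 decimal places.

0.79

Proportions for morphospecies III (n=105): 6/105=0.0571, 17/105=0.1619, 1/105=0.0095, 14/105=0.1333, 16/105=0.1524, 12/105=0.1143, 17/105=0.1619, 22/105=0.2095
Σpᵢ² = 0.0571² + 0.1619² + 0.0095² + 0.1333² + 0.1524² + 0.1143² + 0.1619² + 0.2095² = 0.003260 + 0.026212 + 0.000090 + 0.017769 + 0.023226 + 0.013064 + 0.026212 + 0.043890 = 0.153723
B = 1 / 0.153723 = 6.5052
Bₛ = (B − 1)/(n − 1) = (6.5052 − 1)/(8 − 1) = 5.5052/7 = 0.7865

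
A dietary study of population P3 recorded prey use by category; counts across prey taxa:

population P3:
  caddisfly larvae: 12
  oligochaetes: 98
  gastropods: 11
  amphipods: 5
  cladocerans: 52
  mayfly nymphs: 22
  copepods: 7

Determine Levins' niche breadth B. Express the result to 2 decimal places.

3.26

Proportions for population P3 (n=207): 12/207=0.0580, 98/207=0.4734, 11/207=0.0531, 5/207=0.0242, 52/207=0.2512, 22/207=0.1063, 7/207=0.0338
Σpᵢ² = 0.0580² + 0.4734² + 0.0531² + 0.0242² + 0.2512² + 0.1063² + 0.0338² = 0.003364 + 0.224108 + 0.002820 + 0.000586 + 0.063101 + 0.011300 + 0.001142 = 0.306421
B = 1 / 0.306421 = 3.2635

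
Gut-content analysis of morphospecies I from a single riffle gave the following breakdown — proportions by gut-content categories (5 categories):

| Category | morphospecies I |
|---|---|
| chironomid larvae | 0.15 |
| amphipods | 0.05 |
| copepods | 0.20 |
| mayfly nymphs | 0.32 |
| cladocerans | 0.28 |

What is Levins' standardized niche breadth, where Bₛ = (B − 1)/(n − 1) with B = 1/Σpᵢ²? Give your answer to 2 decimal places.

Σpᵢ² = 0.15² + 0.05² + 0.20² + 0.32² + 0.28² = 0.0225 + 0.0025 + 0.0400 + 0.1024 + 0.0784 = 0.2458
B = 1 / 0.2458 = 4.0683
Bₛ = (B − 1)/(n − 1) = (4.0683 − 1)/(5 − 1) = 3.0683/4 = 0.7671

0.77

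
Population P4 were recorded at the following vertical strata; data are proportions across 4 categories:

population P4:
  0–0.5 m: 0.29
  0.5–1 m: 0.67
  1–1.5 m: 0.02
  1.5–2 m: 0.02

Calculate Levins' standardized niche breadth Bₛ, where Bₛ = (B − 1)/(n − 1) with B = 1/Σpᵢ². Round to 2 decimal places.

Σpᵢ² = 0.29² + 0.67² + 0.02² + 0.02² = 0.0841 + 0.4489 + 0.0004 + 0.0004 = 0.5338
B = 1 / 0.5338 = 1.8734
Bₛ = (B − 1)/(n − 1) = (1.8734 − 1)/(4 − 1) = 0.8734/3 = 0.2911

0.29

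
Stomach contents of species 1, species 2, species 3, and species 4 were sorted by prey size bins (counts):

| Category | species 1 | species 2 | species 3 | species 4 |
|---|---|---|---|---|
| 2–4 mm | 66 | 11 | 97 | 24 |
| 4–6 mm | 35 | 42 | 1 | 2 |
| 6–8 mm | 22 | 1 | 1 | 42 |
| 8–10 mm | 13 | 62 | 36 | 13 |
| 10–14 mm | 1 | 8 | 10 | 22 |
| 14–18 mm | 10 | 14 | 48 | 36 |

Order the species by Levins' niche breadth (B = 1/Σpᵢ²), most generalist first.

species 4 > species 1 > species 2 > species 3

Proportions for species 1 (n=147): 66/147=0.4490, 35/147=0.2381, 22/147=0.1497, 13/147=0.0884, 1/147=0.0068, 10/147=0.0680
Proportions for species 2 (n=138): 11/138=0.0797, 42/138=0.3043, 1/138=0.0072, 62/138=0.4493, 8/138=0.0580, 14/138=0.1014
Proportions for species 3 (n=193): 97/193=0.5026, 1/193=0.0052, 1/193=0.0052, 36/193=0.1865, 10/193=0.0518, 48/193=0.2487
Proportions for species 4 (n=139): 24/139=0.1727, 2/139=0.0144, 42/139=0.3022, 13/139=0.0935, 22/139=0.1583, 36/139=0.2590
Σp_1ᵢ² = 0.4490² + 0.2381² + 0.1497² + 0.0884² + 0.0068² + 0.0680² = 0.201601 + 0.056692 + 0.022410 + 0.007815 + 0.000046 + 0.004624 = 0.293188
B_1 = 1 / 0.293188 = 3.4108
Σp_2ᵢ² = 0.0797² + 0.3043² + 0.0072² + 0.4493² + 0.0580² + 0.1014² = 0.006352 + 0.092598 + 0.000052 + 0.201870 + 0.003364 + 0.010282 = 0.314518
B_2 = 1 / 0.314518 = 3.1795
Σp_3ᵢ² = 0.5026² + 0.0052² + 0.0052² + 0.1865² + 0.0518² + 0.2487² = 0.252607 + 0.000027 + 0.000027 + 0.034782 + 0.002683 + 0.061852 = 0.351978
B_3 = 1 / 0.351978 = 2.8411
Σp_4ᵢ² = 0.1727² + 0.0144² + 0.3022² + 0.0935² + 0.1583² + 0.2590² = 0.029825 + 0.000207 + 0.091325 + 0.008742 + 0.025059 + 0.067081 = 0.222239
B_4 = 1 / 0.222239 = 4.4997
Ranking by B (broadest → narrowest): species 4 (4.50) > species 1 (3.41) > species 2 (3.18) > species 3 (2.84)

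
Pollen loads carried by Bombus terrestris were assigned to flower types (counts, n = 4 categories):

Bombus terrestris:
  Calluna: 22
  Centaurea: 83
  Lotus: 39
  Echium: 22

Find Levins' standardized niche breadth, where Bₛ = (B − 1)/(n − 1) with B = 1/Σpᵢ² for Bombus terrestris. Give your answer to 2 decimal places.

Proportions for Bombus terrestris (n=166): 22/166=0.1325, 83/166=0.5000, 39/166=0.2349, 22/166=0.1325
Σpᵢ² = 0.1325² + 0.5000² + 0.2349² + 0.1325² = 0.017556 + 0.250000 + 0.055178 + 0.017556 = 0.340290
B = 1 / 0.340290 = 2.9387
Bₛ = (B − 1)/(n − 1) = (2.9387 − 1)/(4 − 1) = 1.9387/3 = 0.6462

0.65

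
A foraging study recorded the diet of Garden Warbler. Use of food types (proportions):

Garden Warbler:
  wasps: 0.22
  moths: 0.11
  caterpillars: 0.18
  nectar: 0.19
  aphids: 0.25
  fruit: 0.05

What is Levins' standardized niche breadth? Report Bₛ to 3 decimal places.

Σpᵢ² = 0.22² + 0.11² + 0.18² + 0.19² + 0.25² + 0.05² = 0.0484 + 0.0121 + 0.0324 + 0.0361 + 0.0625 + 0.0025 = 0.1940
B = 1 / 0.1940 = 5.15464
Bₛ = (B − 1)/(n − 1) = (5.15464 − 1)/(6 − 1) = 4.15464/5 = 0.83093

0.831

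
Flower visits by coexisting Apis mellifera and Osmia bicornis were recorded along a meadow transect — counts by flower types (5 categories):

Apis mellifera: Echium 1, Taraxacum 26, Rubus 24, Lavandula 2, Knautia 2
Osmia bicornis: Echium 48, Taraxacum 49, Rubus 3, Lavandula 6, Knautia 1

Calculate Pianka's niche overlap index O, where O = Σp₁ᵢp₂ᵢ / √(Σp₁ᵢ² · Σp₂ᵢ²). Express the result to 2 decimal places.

Proportions for Apis mellifera (n=55): 1/55=0.0182, 26/55=0.4727, 24/55=0.4364, 2/55=0.0364, 2/55=0.0364
Proportions for Osmia bicornis (n=107): 48/107=0.4486, 49/107=0.4579, 3/107=0.0280, 6/107=0.0561, 1/107=0.0093
Σ p₁ᵢp₂ᵢ = 0.008165 + 0.216449 + 0.012219 + 0.002042 + 0.000339 = 0.239214
Σp_1ᵢ² = 0.0182² + 0.4727² + 0.4364² + 0.0364² + 0.0364² = 0.000331 + 0.223445 + 0.190445 + 0.001325 + 0.001325 = 0.416871
Σp_2ᵢ² = 0.4486² + 0.4579² + 0.0280² + 0.0561² + 0.0093² = 0.201242 + 0.209672 + 0.000784 + 0.003147 + 0.000086 = 0.414931
O = 0.239214 / √(0.416871 × 0.414931) = 0.239214 / 0.4158999 = 0.5752

0.58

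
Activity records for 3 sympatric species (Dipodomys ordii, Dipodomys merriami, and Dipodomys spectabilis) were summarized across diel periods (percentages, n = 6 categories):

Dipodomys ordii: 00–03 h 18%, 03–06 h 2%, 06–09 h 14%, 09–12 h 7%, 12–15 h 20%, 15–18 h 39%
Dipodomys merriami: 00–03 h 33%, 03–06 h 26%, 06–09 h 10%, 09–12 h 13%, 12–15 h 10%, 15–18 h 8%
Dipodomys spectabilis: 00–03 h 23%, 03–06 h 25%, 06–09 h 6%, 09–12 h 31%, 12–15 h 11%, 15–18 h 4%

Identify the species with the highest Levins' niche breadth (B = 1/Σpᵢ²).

Convert percentages to proportions (divide by 100).
Σp_ordiᵢ² = 0.18² + 0.02² + 0.14² + 0.07² + 0.20² + 0.39² = 0.0324 + 0.0004 + 0.0196 + 0.0049 + 0.0400 + 0.1521 = 0.2494
B_ordi = 1 / 0.2494 = 4.0096
Σp_merrᵢ² = 0.33² + 0.26² + 0.10² + 0.13² + 0.10² + 0.08² = 0.1089 + 0.0676 + 0.0100 + 0.0169 + 0.0100 + 0.0064 = 0.2198
B_merr = 1 / 0.2198 = 4.5496
Σp_specᵢ² = 0.23² + 0.25² + 0.06² + 0.31² + 0.11² + 0.04² = 0.0529 + 0.0625 + 0.0036 + 0.0961 + 0.0121 + 0.0016 = 0.2288
B_spec = 1 / 0.2288 = 4.3706
Highest B → broadest niche (most generalist): Dipodomys merriami (B = 4.55).

Dipodomys merriami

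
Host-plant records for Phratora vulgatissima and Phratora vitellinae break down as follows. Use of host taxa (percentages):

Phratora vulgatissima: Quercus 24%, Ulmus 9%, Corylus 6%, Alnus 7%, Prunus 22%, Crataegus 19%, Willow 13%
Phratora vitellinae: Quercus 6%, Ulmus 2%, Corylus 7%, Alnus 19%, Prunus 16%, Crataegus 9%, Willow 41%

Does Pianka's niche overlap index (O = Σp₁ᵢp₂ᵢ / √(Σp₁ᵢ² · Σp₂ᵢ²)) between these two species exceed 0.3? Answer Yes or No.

Yes

Convert percentages to proportions (divide by 100).
Σ p₁ᵢp₂ᵢ = 0.0144 + 0.0018 + 0.0042 + 0.0133 + 0.0352 + 0.0171 + 0.0533 = 0.1393
Σp_1ᵢ² = 0.24² + 0.09² + 0.06² + 0.07² + 0.22² + 0.19² + 0.13² = 0.0576 + 0.0081 + 0.0036 + 0.0049 + 0.0484 + 0.0361 + 0.0169 = 0.1756
Σp_2ᵢ² = 0.06² + 0.02² + 0.07² + 0.19² + 0.16² + 0.09² + 0.41² = 0.0036 + 0.0004 + 0.0049 + 0.0361 + 0.0256 + 0.0081 + 0.1681 = 0.2468
O = 0.1393 / √(0.1756 × 0.2468) = 0.1393 / 0.20818 = 0.6691
O = 0.6691 > 0.3 → Yes.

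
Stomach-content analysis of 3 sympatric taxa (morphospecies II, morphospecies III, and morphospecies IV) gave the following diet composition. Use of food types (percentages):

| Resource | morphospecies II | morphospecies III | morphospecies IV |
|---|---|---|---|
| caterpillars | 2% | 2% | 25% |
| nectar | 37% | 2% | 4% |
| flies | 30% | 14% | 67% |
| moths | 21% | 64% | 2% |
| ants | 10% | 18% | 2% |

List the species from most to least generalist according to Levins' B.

Convert percentages to proportions (divide by 100).
Σp_IIᵢ² = 0.02² + 0.37² + 0.30² + 0.21² + 0.10² = 0.0004 + 0.1369 + 0.0900 + 0.0441 + 0.0100 = 0.2814
B_II = 1 / 0.2814 = 3.5537
Σp_IIIᵢ² = 0.02² + 0.02² + 0.14² + 0.64² + 0.18² = 0.0004 + 0.0004 + 0.0196 + 0.4096 + 0.0324 = 0.4624
B_III = 1 / 0.4624 = 2.1626
Σp_IVᵢ² = 0.25² + 0.04² + 0.67² + 0.02² + 0.02² = 0.0625 + 0.0016 + 0.4489 + 0.0004 + 0.0004 = 0.5138
B_IV = 1 / 0.5138 = 1.9463
Ranking by B (broadest → narrowest): morphospecies II (3.55) > morphospecies III (2.16) > morphospecies IV (1.95)

morphospecies II > morphospecies III > morphospecies IV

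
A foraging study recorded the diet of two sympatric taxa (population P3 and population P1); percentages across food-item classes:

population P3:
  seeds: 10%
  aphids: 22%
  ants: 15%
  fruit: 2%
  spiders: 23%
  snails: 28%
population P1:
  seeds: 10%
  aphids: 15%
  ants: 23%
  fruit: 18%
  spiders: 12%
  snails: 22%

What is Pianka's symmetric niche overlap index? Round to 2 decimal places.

0.87

Convert percentages to proportions (divide by 100).
Σ p₁ᵢp₂ᵢ = 0.0100 + 0.0330 + 0.0345 + 0.0036 + 0.0276 + 0.0616 = 0.1703
Σp_1ᵢ² = 0.10² + 0.22² + 0.15² + 0.02² + 0.23² + 0.28² = 0.0100 + 0.0484 + 0.0225 + 0.0004 + 0.0529 + 0.0784 = 0.2126
Σp_2ᵢ² = 0.10² + 0.15² + 0.23² + 0.18² + 0.12² + 0.22² = 0.0100 + 0.0225 + 0.0529 + 0.0324 + 0.0144 + 0.0484 = 0.1806
O = 0.1703 / √(0.2126 × 0.1806) = 0.1703 / 0.19595 = 0.8691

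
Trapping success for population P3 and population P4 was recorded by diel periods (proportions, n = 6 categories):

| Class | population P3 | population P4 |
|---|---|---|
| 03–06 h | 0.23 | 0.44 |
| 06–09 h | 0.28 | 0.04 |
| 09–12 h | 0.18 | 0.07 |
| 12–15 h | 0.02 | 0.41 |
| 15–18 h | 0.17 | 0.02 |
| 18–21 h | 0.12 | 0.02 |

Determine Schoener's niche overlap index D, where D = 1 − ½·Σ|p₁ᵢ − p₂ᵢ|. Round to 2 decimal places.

0.40

Σ|p₁ᵢ − p₂ᵢ| = 0.21 + 0.24 + 0.11 + 0.39 + 0.15 + 0.10 = 1.20
D = 1 − ½ × 1.20 = 1 − 0.600 = 0.4000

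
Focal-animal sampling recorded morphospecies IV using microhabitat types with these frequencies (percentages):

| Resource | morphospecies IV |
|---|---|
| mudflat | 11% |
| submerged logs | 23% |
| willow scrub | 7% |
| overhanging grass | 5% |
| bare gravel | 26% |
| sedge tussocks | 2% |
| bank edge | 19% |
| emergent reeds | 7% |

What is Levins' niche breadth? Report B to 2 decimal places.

5.51

Convert percentages to proportions (divide by 100).
Σpᵢ² = 0.11² + 0.23² + 0.07² + 0.05² + 0.26² + 0.02² + 0.19² + 0.07² = 0.0121 + 0.0529 + 0.0049 + 0.0025 + 0.0676 + 0.0004 + 0.0361 + 0.0049 = 0.1814
B = 1 / 0.1814 = 5.5127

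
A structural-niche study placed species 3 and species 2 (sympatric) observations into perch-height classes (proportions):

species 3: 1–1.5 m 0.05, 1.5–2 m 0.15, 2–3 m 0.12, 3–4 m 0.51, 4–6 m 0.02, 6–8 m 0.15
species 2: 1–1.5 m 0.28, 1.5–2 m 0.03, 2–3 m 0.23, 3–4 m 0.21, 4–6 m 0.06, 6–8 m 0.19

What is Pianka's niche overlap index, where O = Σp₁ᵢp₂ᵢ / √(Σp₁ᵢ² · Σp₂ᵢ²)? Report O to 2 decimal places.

Σ p₁ᵢp₂ᵢ = 0.0140 + 0.0045 + 0.0276 + 0.1071 + 0.0012 + 0.0285 = 0.1829
Σp_1ᵢ² = 0.05² + 0.15² + 0.12² + 0.51² + 0.02² + 0.15² = 0.0025 + 0.0225 + 0.0144 + 0.2601 + 0.0004 + 0.0225 = 0.3224
Σp_2ᵢ² = 0.28² + 0.03² + 0.23² + 0.21² + 0.06² + 0.19² = 0.0784 + 0.0009 + 0.0529 + 0.0441 + 0.0036 + 0.0361 = 0.2160
O = 0.1829 / √(0.3224 × 0.2160) = 0.1829 / 0.26389 = 0.6931

0.69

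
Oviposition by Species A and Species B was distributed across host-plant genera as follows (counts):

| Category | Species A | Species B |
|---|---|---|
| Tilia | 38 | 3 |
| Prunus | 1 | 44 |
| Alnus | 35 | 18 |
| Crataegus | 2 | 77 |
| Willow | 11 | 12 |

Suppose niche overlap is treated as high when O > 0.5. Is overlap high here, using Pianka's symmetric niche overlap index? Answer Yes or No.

Proportions for Species A (n=87): 38/87=0.4368, 1/87=0.0115, 35/87=0.4023, 2/87=0.0230, 11/87=0.1264
Proportions for Species B (n=154): 3/154=0.0195, 44/154=0.2857, 18/154=0.1169, 77/154=0.5000, 12/154=0.0779
Σ p₁ᵢp₂ᵢ = 0.008518 + 0.003286 + 0.047029 + 0.011500 + 0.009847 = 0.080180
Σp_1ᵢ² = 0.4368² + 0.0115² + 0.4023² + 0.0230² + 0.1264² = 0.190794 + 0.000132 + 0.161845 + 0.000529 + 0.015977 = 0.369277
Σp_2ᵢ² = 0.0195² + 0.2857² + 0.1169² + 0.5000² + 0.0779² = 0.000380 + 0.081624 + 0.013666 + 0.250000 + 0.006068 = 0.351738
O = 0.080180 / √(0.369277 × 0.351738) = 0.080180 / 0.3604008 = 0.2225
O = 0.2225 < 0.5 → No.

No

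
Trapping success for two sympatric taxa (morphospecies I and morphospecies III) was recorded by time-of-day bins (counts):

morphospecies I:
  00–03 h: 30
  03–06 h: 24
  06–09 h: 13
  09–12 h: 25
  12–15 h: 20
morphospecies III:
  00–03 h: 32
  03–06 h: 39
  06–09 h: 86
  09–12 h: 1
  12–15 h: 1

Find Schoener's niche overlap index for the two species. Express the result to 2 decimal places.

Proportions for morphospecies I (n=112): 30/112=0.2679, 24/112=0.2143, 13/112=0.1161, 25/112=0.2232, 20/112=0.1786
Proportions for morphospecies III (n=159): 32/159=0.2013, 39/159=0.2453, 86/159=0.5409, 1/159=0.0063, 1/159=0.0063
Σ|p₁ᵢ − p₂ᵢ| = 0.0666 + 0.0310 + 0.4248 + 0.2169 + 0.1723 = 0.9116
D = 1 − ½ × 0.9116 = 1 − 0.45580 = 0.54420

0.54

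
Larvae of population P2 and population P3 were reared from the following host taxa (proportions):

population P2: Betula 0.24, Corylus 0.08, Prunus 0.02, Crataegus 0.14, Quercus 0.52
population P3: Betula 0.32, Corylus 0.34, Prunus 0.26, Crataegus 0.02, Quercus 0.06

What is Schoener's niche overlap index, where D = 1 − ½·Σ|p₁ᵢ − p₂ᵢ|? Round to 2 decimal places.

Σ|p₁ᵢ − p₂ᵢ| = 0.08 + 0.26 + 0.24 + 0.12 + 0.46 = 1.16
D = 1 − ½ × 1.16 = 1 − 0.580 = 0.4200

0.42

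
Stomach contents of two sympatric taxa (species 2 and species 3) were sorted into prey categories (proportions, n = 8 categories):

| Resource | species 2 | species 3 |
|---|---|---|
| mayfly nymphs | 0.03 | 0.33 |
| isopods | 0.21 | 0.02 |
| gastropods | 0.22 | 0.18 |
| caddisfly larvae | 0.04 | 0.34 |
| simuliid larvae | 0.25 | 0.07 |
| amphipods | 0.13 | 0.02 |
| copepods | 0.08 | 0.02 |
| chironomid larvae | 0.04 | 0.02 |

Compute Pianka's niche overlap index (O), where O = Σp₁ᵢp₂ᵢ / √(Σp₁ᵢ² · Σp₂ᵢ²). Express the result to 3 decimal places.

Σ p₁ᵢp₂ᵢ = 0.0099 + 0.0042 + 0.0396 + 0.0136 + 0.0175 + 0.0026 + 0.0016 + 0.0008 = 0.0898
Σp_1ᵢ² = 0.03² + 0.21² + 0.22² + 0.04² + 0.25² + 0.13² + 0.08² + 0.04² = 0.0009 + 0.0441 + 0.0484 + 0.0016 + 0.0625 + 0.0169 + 0.0064 + 0.0016 = 0.1824
Σp_2ᵢ² = 0.33² + 0.02² + 0.18² + 0.34² + 0.07² + 0.02² + 0.02² + 0.02² = 0.1089 + 0.0004 + 0.0324 + 0.1156 + 0.0049 + 0.0004 + 0.0004 + 0.0004 = 0.2634
O = 0.0898 / √(0.1824 × 0.2634) = 0.0898 / 0.219190 = 0.40969

0.410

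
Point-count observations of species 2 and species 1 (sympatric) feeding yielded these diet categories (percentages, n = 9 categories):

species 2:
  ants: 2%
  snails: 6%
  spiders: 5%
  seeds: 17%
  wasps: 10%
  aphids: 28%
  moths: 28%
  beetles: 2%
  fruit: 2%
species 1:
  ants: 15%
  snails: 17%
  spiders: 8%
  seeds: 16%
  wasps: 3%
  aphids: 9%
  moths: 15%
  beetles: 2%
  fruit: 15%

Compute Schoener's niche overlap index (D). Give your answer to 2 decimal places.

Convert percentages to proportions (divide by 100).
Σ|p₁ᵢ − p₂ᵢ| = 0.13 + 0.11 + 0.03 + 0.01 + 0.07 + 0.19 + 0.13 + 0.00 + 0.13 = 0.80
D = 1 − ½ × 0.80 = 1 − 0.400 = 0.6000

0.60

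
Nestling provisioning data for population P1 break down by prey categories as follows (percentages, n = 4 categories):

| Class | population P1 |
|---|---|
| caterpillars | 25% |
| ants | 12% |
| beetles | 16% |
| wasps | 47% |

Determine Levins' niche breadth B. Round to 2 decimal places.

3.09

Convert percentages to proportions (divide by 100).
Σpᵢ² = 0.25² + 0.12² + 0.16² + 0.47² = 0.0625 + 0.0144 + 0.0256 + 0.2209 = 0.3234
B = 1 / 0.3234 = 3.0921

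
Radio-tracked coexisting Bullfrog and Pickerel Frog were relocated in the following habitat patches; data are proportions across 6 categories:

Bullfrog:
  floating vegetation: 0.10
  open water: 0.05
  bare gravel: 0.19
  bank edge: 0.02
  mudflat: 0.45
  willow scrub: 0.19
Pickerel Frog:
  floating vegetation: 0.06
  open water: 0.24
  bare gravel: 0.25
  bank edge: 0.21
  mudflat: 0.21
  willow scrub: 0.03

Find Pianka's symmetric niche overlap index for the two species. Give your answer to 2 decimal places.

0.69

Σ p₁ᵢp₂ᵢ = 0.0060 + 0.0120 + 0.0475 + 0.0042 + 0.0945 + 0.0057 = 0.1699
Σp_1ᵢ² = 0.10² + 0.05² + 0.19² + 0.02² + 0.45² + 0.19² = 0.0100 + 0.0025 + 0.0361 + 0.0004 + 0.2025 + 0.0361 = 0.2876
Σp_2ᵢ² = 0.06² + 0.24² + 0.25² + 0.21² + 0.21² + 0.03² = 0.0036 + 0.0576 + 0.0625 + 0.0441 + 0.0441 + 0.0009 = 0.2128
O = 0.1699 / √(0.2876 × 0.2128) = 0.1699 / 0.24739 = 0.6868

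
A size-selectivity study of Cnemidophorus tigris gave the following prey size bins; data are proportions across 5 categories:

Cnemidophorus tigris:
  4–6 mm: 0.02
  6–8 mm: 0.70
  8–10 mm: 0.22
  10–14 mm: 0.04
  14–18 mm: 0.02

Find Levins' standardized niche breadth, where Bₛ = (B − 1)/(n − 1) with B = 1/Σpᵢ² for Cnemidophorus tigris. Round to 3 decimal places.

Σpᵢ² = 0.02² + 0.70² + 0.22² + 0.04² + 0.02² = 0.0004 + 0.4900 + 0.0484 + 0.0016 + 0.0004 = 0.5408
B = 1 / 0.5408 = 1.84911
Bₛ = (B − 1)/(n − 1) = (1.84911 − 1)/(5 − 1) = 0.84911/4 = 0.21228

0.212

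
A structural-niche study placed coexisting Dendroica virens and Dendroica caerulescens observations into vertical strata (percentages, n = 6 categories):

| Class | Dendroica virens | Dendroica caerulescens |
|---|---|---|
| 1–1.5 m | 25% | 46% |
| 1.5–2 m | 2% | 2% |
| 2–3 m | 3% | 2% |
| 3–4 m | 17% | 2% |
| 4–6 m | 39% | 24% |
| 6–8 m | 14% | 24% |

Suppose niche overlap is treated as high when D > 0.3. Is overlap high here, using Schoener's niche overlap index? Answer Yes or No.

Convert percentages to proportions (divide by 100).
Σ|p₁ᵢ − p₂ᵢ| = 0.21 + 0.00 + 0.01 + 0.15 + 0.15 + 0.10 = 0.62
D = 1 − ½ × 0.62 = 1 − 0.310 = 0.6900
D = 0.6900 > 0.3 → Yes.

Yes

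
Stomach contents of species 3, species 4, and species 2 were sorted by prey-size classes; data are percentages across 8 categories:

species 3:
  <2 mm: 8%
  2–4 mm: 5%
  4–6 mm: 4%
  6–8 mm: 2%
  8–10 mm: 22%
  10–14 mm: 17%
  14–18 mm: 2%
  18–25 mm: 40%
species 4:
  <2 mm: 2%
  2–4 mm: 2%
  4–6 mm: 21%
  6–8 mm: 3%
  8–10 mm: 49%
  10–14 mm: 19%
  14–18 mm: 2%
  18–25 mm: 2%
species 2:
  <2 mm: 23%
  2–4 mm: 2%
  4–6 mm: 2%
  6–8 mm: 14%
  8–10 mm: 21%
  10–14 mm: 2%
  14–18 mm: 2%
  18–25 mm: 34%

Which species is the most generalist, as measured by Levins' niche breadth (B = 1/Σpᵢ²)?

Convert percentages to proportions (divide by 100).
Σp_3ᵢ² = 0.08² + 0.05² + 0.04² + 0.02² + 0.22² + 0.17² + 0.02² + 0.40² = 0.0064 + 0.0025 + 0.0016 + 0.0004 + 0.0484 + 0.0289 + 0.0004 + 0.1600 = 0.2486
B_3 = 1 / 0.2486 = 4.0225
Σp_4ᵢ² = 0.02² + 0.02² + 0.21² + 0.03² + 0.49² + 0.19² + 0.02² + 0.02² = 0.0004 + 0.0004 + 0.0441 + 0.0009 + 0.2401 + 0.0361 + 0.0004 + 0.0004 = 0.3228
B_4 = 1 / 0.3228 = 3.0979
Σp_2ᵢ² = 0.23² + 0.02² + 0.02² + 0.14² + 0.21² + 0.02² + 0.02² + 0.34² = 0.0529 + 0.0004 + 0.0004 + 0.0196 + 0.0441 + 0.0004 + 0.0004 + 0.1156 = 0.2338
B_2 = 1 / 0.2338 = 4.2772
Highest B → broadest niche (most generalist): species 2 (B = 4.28).

species 2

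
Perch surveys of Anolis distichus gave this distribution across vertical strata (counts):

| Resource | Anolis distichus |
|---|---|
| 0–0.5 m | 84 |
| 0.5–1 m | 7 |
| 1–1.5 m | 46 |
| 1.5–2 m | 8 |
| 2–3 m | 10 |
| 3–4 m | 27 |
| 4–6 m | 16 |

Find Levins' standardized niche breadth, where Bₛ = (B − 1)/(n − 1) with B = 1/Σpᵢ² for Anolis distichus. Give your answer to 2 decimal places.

Proportions for Anolis distichus (n=198): 84/198=0.4242, 7/198=0.0354, 46/198=0.2323, 8/198=0.0404, 10/198=0.0505, 27/198=0.1364, 16/198=0.0808
Σpᵢ² = 0.4242² + 0.0354² + 0.2323² + 0.0404² + 0.0505² + 0.1364² + 0.0808² = 0.179946 + 0.001253 + 0.053963 + 0.001632 + 0.002550 + 0.018605 + 0.006529 = 0.264478
B = 1 / 0.264478 = 3.7810
Bₛ = (B − 1)/(n − 1) = (3.7810 − 1)/(7 − 1) = 2.7810/6 = 0.4635

0.46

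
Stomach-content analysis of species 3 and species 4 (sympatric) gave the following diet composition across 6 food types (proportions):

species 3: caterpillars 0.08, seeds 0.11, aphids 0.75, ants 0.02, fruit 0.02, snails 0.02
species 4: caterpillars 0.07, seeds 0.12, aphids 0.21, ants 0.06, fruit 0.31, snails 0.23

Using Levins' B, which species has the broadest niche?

species 4

Σp_3ᵢ² = 0.08² + 0.11² + 0.75² + 0.02² + 0.02² + 0.02² = 0.0064 + 0.0121 + 0.5625 + 0.0004 + 0.0004 + 0.0004 = 0.5822
B_3 = 1 / 0.5822 = 1.7176
Σp_4ᵢ² = 0.07² + 0.12² + 0.21² + 0.06² + 0.31² + 0.23² = 0.0049 + 0.0144 + 0.0441 + 0.0036 + 0.0961 + 0.0529 = 0.2160
B_4 = 1 / 0.2160 = 4.6296
Highest B → broadest niche (most generalist): species 4 (B = 4.63).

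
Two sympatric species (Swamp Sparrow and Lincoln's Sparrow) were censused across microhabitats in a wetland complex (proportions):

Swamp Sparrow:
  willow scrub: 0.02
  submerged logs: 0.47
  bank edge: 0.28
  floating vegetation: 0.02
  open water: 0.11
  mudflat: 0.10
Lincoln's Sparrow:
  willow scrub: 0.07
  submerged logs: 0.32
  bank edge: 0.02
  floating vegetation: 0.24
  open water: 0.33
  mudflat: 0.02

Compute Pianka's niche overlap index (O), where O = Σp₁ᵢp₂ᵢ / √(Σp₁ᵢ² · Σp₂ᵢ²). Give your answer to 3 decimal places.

0.674

Σ p₁ᵢp₂ᵢ = 0.0014 + 0.1504 + 0.0056 + 0.0048 + 0.0363 + 0.0020 = 0.2005
Σp_1ᵢ² = 0.02² + 0.47² + 0.28² + 0.02² + 0.11² + 0.10² = 0.0004 + 0.2209 + 0.0784 + 0.0004 + 0.0121 + 0.0100 = 0.3222
Σp_2ᵢ² = 0.07² + 0.32² + 0.02² + 0.24² + 0.33² + 0.02² = 0.0049 + 0.1024 + 0.0004 + 0.0576 + 0.1089 + 0.0004 = 0.2746
O = 0.2005 / √(0.3222 × 0.2746) = 0.2005 / 0.297449 = 0.67407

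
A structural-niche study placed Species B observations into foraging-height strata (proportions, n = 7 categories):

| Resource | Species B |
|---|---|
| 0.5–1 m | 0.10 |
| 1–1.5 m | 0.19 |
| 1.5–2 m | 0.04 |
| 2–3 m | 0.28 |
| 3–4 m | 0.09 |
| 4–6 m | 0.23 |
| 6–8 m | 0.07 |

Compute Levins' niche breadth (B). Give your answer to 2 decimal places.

5.21

Σpᵢ² = 0.10² + 0.19² + 0.04² + 0.28² + 0.09² + 0.23² + 0.07² = 0.0100 + 0.0361 + 0.0016 + 0.0784 + 0.0081 + 0.0529 + 0.0049 = 0.1920
B = 1 / 0.1920 = 5.2083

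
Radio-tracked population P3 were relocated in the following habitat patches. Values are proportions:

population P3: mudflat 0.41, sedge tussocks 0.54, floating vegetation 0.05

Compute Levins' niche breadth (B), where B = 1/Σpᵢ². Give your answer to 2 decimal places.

Σpᵢ² = 0.41² + 0.54² + 0.05² = 0.1681 + 0.2916 + 0.0025 = 0.4622
B = 1 / 0.4622 = 2.1636

2.16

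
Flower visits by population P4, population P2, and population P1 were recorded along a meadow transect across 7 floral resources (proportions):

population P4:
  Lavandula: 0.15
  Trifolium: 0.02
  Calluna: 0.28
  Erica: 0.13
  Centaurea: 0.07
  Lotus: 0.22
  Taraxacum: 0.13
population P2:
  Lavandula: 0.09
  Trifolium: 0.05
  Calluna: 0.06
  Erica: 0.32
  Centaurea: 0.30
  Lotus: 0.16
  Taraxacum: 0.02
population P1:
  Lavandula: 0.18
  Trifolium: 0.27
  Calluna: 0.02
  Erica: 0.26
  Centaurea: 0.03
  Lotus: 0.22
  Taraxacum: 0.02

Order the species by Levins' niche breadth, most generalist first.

Σp_P4ᵢ² = 0.15² + 0.02² + 0.28² + 0.13² + 0.07² + 0.22² + 0.13² = 0.0225 + 0.0004 + 0.0784 + 0.0169 + 0.0049 + 0.0484 + 0.0169 = 0.1884
B_P4 = 1 / 0.1884 = 5.3079
Σp_P2ᵢ² = 0.09² + 0.05² + 0.06² + 0.32² + 0.30² + 0.16² + 0.02² = 0.0081 + 0.0025 + 0.0036 + 0.1024 + 0.0900 + 0.0256 + 0.0004 = 0.2326
B_P2 = 1 / 0.2326 = 4.2992
Σp_P1ᵢ² = 0.18² + 0.27² + 0.02² + 0.26² + 0.03² + 0.22² + 0.02² = 0.0324 + 0.0729 + 0.0004 + 0.0676 + 0.0009 + 0.0484 + 0.0004 = 0.2230
B_P1 = 1 / 0.2230 = 4.4843
Ranking by B (broadest → narrowest): population P4 (5.31) > population P1 (4.48) > population P2 (4.30)

population P4 > population P1 > population P2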